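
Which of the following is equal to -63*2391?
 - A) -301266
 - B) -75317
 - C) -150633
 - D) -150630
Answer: C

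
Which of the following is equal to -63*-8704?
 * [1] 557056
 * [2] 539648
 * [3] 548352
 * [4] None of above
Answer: 3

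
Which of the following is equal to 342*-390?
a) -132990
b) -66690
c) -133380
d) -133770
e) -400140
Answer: c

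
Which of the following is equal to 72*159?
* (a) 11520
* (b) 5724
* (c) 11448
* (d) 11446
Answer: c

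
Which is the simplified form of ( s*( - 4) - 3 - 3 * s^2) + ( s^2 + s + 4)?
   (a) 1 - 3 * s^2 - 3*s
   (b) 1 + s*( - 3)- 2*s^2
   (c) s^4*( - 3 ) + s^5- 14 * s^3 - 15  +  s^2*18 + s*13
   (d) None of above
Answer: b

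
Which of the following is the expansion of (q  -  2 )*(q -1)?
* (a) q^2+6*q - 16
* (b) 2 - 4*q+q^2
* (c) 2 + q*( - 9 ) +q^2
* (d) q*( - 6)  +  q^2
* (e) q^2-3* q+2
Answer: e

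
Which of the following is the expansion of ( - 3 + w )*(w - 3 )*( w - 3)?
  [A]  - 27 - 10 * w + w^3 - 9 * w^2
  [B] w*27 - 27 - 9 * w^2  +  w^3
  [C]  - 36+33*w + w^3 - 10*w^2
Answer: B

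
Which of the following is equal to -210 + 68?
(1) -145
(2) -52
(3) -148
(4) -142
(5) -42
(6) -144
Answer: 4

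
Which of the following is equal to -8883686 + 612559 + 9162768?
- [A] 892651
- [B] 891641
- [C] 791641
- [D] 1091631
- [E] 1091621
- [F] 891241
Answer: B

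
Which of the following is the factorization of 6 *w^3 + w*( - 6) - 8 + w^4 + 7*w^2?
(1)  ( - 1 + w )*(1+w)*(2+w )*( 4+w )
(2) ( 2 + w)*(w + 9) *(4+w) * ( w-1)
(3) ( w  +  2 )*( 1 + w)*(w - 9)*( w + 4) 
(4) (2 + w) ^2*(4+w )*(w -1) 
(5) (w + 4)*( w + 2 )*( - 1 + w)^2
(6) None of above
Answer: 1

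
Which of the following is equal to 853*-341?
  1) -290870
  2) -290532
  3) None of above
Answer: 3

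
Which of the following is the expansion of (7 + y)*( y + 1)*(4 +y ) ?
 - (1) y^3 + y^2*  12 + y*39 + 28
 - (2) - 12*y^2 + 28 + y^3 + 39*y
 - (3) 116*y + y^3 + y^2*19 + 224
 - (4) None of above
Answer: 1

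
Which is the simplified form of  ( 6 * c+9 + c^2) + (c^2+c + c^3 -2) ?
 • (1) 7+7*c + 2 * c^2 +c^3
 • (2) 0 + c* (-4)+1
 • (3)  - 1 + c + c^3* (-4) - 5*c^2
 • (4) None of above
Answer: 1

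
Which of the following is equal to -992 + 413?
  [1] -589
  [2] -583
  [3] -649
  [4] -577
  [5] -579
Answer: 5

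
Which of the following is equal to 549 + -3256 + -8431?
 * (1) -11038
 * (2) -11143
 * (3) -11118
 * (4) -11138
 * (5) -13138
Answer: 4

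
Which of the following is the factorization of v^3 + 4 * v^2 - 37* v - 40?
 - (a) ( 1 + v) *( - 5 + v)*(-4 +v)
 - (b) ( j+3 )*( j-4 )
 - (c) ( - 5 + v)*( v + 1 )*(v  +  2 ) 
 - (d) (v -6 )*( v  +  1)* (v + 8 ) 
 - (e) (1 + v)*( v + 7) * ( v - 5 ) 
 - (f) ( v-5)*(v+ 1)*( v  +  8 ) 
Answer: f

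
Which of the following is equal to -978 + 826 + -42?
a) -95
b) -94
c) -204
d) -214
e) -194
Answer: e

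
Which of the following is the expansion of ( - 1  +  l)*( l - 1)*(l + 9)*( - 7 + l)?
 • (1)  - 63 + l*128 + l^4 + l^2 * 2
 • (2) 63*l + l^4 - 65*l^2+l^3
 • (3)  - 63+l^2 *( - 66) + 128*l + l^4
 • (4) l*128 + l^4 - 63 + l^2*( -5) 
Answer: 3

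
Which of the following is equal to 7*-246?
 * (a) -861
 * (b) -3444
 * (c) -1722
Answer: c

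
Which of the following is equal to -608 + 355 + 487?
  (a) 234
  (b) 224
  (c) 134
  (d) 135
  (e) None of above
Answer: a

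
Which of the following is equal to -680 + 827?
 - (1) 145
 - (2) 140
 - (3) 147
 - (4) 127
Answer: 3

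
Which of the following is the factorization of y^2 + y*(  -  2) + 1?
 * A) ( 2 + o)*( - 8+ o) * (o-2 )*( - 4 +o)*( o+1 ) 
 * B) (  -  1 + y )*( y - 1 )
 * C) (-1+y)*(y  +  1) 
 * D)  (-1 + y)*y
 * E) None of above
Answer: B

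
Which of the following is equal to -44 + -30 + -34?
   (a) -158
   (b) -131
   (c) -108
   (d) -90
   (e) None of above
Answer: c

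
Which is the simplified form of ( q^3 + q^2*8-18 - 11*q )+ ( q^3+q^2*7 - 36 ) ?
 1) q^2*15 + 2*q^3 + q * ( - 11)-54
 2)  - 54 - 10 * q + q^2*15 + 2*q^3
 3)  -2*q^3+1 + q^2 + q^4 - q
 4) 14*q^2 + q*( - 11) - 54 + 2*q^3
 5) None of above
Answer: 1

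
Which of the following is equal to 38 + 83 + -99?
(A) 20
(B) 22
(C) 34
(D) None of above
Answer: B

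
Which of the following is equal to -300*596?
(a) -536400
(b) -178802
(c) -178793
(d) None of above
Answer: d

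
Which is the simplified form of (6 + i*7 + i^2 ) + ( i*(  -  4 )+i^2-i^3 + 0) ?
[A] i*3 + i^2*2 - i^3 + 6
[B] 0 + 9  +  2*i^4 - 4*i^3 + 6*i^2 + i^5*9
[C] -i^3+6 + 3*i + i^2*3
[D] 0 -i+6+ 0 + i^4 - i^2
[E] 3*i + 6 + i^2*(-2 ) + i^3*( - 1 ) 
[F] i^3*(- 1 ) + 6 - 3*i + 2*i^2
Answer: A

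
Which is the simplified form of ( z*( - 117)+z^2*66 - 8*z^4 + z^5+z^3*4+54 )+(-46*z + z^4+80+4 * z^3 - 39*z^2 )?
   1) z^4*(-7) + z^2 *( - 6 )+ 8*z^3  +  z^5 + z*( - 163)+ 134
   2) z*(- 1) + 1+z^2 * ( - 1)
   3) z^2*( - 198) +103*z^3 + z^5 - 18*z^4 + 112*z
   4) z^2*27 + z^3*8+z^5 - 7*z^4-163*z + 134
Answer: 4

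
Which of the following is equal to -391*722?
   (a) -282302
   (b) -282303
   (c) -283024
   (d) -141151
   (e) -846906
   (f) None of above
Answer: a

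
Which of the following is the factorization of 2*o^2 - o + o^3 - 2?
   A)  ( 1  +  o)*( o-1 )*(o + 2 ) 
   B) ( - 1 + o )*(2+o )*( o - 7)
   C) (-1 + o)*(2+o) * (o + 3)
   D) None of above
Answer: A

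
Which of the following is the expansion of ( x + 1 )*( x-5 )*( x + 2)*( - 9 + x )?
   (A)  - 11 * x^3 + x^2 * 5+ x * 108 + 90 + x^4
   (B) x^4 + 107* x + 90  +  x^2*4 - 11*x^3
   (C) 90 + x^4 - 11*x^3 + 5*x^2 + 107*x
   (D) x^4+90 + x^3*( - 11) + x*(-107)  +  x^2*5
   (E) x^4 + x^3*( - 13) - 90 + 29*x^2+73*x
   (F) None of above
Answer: C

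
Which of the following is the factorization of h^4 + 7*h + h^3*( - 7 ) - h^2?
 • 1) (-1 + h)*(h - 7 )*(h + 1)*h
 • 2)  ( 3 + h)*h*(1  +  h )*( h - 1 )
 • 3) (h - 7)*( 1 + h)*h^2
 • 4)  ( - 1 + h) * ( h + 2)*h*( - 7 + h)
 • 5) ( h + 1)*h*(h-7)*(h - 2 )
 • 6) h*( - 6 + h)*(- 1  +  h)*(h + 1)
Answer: 1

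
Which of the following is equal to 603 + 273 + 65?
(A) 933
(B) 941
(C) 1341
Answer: B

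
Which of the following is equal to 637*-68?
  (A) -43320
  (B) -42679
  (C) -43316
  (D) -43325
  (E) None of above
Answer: C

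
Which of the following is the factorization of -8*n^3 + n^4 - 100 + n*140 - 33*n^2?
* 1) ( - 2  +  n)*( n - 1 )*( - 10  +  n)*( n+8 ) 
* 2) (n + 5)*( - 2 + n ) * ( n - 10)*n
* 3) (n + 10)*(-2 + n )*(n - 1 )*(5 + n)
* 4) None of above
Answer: 4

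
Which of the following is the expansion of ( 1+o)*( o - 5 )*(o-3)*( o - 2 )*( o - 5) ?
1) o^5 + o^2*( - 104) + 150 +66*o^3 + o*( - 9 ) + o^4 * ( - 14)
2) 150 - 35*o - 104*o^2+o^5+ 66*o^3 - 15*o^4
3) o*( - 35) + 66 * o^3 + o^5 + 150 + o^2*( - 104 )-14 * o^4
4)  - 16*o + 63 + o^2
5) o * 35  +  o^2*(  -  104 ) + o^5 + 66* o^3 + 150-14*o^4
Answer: 3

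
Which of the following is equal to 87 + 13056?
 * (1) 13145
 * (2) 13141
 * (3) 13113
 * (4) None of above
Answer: 4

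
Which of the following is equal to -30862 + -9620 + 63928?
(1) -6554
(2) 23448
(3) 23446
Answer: 3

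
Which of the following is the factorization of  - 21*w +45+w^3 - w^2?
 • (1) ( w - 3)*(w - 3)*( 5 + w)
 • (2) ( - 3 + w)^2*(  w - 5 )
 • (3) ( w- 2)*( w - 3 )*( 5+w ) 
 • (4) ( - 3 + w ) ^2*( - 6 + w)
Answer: 1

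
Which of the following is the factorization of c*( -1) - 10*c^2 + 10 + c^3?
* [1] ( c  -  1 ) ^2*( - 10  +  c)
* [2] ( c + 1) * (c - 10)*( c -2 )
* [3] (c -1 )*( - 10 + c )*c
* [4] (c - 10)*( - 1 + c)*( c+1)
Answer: 4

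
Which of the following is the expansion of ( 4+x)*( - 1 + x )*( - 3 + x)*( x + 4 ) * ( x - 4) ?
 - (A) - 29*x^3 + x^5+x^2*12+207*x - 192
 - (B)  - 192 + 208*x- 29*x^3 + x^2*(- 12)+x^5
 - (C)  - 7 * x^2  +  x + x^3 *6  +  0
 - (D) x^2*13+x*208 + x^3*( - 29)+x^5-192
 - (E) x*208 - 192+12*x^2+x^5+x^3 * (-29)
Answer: E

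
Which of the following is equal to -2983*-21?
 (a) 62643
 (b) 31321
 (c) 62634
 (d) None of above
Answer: a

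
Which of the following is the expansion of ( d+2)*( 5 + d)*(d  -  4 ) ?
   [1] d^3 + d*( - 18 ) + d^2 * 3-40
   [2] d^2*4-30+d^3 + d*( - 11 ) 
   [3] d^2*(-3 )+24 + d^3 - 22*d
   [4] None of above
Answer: 1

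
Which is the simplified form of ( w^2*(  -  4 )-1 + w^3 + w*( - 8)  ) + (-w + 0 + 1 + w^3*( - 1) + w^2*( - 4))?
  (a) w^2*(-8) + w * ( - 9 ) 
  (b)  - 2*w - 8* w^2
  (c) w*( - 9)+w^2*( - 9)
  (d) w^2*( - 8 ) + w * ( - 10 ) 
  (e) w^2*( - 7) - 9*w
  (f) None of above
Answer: a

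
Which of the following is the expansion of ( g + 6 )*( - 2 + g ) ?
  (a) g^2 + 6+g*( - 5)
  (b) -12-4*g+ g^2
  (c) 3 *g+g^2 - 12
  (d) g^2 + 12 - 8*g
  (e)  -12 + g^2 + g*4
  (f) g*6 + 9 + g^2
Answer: e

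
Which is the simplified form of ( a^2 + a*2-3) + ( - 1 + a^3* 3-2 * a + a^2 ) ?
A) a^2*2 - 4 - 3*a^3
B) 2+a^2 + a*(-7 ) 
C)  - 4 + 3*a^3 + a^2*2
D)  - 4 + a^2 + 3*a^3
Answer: C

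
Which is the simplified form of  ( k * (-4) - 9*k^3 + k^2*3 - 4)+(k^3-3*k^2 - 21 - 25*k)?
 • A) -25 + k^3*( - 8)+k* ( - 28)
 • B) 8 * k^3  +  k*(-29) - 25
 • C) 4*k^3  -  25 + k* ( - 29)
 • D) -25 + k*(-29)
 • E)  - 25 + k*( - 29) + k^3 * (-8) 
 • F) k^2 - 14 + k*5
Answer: E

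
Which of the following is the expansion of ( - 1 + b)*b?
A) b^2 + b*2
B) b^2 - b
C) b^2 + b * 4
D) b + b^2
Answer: B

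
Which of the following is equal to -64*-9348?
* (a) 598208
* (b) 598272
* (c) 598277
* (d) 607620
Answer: b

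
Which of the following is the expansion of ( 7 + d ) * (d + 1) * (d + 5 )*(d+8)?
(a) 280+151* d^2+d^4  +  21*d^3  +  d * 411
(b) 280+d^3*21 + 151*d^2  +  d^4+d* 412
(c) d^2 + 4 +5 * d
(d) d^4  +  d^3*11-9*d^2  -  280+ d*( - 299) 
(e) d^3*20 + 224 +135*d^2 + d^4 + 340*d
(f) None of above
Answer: a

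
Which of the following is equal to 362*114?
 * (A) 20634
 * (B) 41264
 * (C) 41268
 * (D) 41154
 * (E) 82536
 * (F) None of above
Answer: C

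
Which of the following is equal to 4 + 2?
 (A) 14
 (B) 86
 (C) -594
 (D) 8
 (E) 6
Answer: E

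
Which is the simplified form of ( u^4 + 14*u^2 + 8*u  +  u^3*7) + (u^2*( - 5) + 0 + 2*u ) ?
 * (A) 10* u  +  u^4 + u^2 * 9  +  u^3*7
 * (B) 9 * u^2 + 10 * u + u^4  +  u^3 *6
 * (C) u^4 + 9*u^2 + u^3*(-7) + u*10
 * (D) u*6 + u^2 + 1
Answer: A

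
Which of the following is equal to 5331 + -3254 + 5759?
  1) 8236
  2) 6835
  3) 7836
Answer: 3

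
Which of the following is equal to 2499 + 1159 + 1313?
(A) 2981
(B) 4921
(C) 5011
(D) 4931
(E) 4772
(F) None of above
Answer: F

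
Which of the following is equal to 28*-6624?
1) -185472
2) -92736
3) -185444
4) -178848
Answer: 1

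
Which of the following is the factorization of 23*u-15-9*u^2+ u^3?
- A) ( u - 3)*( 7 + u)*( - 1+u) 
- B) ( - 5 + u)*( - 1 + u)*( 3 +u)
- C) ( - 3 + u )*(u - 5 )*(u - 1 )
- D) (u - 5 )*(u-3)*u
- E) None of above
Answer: C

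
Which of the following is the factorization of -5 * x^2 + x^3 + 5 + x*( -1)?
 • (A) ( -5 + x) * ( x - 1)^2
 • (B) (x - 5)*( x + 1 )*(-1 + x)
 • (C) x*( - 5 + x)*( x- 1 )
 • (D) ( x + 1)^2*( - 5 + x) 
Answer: B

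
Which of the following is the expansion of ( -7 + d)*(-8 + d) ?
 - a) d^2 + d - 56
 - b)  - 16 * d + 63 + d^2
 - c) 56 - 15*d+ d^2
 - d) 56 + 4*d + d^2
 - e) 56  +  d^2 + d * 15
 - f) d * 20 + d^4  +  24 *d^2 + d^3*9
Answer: c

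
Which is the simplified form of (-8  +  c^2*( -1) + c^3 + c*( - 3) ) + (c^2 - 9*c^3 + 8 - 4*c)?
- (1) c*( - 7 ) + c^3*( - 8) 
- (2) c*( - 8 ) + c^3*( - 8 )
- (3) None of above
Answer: 1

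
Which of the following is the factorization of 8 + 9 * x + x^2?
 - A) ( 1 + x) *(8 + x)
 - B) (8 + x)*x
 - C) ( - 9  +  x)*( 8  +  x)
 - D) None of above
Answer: A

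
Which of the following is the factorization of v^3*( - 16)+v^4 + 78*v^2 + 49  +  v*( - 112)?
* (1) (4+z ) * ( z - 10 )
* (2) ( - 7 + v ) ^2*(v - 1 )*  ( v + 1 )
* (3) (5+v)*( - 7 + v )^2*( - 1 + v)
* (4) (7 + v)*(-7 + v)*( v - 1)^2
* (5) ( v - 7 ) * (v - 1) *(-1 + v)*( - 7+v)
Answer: 5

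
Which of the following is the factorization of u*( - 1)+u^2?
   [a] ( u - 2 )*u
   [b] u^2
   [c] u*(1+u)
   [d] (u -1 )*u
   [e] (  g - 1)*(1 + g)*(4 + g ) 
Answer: d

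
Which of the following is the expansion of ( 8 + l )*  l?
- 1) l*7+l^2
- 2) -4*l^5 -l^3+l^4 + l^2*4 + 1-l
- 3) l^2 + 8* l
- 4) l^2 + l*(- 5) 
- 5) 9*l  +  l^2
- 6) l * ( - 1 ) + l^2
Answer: 3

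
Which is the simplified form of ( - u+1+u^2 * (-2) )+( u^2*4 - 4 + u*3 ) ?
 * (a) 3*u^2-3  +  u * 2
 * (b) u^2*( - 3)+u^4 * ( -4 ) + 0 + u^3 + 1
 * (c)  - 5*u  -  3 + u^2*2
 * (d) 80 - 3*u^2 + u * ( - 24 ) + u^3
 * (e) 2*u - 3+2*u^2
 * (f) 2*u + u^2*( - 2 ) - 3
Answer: e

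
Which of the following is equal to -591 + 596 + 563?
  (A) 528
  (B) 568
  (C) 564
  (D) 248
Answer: B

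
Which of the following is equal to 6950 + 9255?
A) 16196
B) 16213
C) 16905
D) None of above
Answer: D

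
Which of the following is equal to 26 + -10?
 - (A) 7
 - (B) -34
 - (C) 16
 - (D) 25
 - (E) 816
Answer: C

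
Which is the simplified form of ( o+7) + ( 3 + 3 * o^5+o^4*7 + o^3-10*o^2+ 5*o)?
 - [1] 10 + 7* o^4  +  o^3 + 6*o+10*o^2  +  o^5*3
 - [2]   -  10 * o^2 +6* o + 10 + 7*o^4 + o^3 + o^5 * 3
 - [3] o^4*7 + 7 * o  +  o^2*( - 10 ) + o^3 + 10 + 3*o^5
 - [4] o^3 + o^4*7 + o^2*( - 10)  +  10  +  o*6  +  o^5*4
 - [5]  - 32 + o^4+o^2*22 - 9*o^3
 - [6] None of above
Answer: 2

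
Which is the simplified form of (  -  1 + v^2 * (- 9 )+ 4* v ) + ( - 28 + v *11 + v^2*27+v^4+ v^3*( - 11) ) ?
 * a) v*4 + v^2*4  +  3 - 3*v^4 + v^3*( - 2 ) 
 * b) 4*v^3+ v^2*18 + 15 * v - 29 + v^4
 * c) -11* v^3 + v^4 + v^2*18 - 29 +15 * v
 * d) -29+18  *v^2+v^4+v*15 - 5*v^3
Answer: c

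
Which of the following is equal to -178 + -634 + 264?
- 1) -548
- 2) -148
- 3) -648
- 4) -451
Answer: 1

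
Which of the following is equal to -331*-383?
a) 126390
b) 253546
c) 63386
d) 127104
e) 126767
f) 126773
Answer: f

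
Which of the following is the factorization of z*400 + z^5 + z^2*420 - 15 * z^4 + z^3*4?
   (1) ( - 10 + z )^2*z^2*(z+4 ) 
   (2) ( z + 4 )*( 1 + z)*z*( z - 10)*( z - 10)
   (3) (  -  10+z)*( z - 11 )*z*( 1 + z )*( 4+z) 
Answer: 2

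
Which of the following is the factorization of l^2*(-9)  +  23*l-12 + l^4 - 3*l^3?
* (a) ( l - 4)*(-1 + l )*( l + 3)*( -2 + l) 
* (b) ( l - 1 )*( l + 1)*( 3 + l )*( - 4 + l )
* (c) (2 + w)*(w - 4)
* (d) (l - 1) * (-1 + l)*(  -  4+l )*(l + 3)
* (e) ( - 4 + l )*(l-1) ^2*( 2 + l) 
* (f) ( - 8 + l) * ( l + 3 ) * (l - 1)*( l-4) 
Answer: d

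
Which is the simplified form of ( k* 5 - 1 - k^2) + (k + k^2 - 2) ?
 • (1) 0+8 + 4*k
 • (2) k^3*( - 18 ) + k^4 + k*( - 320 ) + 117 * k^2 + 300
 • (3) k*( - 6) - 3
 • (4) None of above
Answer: 4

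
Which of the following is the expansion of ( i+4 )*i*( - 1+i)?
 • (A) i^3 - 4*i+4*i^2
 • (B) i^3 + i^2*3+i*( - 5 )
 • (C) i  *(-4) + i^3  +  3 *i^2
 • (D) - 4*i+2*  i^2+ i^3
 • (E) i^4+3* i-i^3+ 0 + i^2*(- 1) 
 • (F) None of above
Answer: C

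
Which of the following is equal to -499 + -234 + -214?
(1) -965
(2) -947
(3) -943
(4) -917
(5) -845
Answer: 2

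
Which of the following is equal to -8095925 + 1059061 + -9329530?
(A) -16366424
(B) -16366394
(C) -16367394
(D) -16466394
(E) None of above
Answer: B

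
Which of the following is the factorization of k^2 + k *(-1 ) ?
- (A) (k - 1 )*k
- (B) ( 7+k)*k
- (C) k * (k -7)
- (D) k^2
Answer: A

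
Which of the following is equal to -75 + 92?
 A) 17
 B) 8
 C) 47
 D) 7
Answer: A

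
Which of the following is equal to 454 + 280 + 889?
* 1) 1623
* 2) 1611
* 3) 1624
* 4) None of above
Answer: 1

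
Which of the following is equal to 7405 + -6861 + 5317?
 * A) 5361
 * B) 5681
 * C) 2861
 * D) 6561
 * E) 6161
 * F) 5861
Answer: F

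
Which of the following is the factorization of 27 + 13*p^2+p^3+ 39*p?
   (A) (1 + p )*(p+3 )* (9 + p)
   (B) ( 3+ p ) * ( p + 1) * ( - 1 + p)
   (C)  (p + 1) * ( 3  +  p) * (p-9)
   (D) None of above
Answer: A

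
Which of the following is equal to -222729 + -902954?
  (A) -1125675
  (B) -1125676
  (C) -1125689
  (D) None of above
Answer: D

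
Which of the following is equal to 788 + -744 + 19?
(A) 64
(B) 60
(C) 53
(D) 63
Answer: D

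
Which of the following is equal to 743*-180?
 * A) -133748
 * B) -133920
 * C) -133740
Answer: C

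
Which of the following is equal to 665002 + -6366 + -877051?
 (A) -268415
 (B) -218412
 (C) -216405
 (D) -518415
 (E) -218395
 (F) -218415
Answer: F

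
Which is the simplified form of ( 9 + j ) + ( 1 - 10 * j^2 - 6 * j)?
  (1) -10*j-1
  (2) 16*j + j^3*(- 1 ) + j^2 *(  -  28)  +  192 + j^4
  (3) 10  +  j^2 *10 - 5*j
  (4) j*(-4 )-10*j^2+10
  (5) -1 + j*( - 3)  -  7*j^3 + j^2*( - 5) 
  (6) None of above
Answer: 6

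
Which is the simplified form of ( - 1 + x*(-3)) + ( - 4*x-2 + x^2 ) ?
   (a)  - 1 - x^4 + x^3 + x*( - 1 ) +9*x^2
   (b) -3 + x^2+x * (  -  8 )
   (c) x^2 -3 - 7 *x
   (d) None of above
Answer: c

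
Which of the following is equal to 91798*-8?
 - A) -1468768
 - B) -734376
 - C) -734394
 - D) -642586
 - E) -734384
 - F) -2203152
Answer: E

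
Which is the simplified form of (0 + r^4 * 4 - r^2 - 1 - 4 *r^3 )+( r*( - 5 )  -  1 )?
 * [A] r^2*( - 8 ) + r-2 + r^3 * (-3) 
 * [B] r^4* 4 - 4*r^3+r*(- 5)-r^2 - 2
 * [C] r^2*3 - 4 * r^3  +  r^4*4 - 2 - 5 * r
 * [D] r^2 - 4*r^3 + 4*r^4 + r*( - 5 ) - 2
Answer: B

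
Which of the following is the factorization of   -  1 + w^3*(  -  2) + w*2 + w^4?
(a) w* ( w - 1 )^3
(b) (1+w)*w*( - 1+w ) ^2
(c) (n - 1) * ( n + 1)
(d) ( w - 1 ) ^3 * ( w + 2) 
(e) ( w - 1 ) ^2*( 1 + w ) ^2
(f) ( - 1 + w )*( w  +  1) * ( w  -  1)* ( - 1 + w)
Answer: f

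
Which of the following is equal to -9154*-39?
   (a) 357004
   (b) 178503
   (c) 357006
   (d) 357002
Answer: c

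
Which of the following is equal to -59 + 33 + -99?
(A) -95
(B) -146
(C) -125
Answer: C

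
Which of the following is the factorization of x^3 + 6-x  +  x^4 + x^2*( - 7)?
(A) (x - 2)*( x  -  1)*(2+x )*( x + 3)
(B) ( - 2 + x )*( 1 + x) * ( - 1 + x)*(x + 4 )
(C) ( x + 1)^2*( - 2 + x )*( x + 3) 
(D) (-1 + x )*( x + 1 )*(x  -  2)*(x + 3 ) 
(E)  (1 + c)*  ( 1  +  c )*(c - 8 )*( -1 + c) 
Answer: D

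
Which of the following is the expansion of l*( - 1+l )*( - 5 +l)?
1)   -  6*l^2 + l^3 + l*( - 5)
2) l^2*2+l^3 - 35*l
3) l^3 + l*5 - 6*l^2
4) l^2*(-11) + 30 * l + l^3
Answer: 3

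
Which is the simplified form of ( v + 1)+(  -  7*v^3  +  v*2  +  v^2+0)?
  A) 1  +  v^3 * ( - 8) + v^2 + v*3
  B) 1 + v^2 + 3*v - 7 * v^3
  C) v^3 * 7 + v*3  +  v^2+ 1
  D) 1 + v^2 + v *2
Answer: B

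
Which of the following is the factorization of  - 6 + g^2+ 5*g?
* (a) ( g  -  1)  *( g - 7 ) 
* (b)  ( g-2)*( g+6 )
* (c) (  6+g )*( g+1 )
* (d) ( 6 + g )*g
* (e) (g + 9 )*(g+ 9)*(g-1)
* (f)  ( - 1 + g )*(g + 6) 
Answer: f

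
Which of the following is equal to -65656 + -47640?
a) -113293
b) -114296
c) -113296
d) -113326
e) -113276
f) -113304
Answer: c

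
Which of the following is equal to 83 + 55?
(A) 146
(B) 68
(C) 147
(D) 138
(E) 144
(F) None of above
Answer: D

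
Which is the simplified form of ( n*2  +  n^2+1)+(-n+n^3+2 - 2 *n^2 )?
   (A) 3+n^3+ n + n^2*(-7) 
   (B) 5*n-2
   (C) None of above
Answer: C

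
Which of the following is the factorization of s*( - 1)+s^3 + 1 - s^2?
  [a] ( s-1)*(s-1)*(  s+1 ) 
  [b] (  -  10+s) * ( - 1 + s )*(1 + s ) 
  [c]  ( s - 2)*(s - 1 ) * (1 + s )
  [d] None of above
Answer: a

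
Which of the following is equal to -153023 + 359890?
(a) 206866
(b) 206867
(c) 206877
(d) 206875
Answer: b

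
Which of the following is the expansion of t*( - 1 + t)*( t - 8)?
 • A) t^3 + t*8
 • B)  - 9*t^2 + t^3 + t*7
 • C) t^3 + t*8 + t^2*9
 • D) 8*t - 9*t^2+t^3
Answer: D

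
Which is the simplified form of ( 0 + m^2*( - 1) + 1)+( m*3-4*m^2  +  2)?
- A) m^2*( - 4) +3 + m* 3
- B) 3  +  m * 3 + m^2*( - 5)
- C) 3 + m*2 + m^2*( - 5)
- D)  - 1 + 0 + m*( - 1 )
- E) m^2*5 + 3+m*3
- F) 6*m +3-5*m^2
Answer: B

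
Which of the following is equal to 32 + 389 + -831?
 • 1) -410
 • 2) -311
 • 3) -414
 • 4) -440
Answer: 1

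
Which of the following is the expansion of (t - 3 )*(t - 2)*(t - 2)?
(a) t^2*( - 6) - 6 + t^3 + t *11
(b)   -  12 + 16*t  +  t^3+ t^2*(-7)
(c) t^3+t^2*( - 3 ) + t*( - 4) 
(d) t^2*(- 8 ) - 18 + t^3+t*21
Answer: b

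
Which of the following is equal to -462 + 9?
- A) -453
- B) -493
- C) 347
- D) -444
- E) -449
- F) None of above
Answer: A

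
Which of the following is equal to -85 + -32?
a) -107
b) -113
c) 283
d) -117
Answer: d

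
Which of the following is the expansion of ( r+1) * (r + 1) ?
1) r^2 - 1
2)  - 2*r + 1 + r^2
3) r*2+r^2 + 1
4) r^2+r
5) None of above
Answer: 3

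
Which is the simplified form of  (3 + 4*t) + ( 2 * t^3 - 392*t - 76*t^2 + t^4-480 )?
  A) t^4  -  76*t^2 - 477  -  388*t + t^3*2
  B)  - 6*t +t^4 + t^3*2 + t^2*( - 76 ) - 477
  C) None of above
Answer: A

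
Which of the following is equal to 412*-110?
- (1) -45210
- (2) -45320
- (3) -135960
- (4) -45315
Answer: 2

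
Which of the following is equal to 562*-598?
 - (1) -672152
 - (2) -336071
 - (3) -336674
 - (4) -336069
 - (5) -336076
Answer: 5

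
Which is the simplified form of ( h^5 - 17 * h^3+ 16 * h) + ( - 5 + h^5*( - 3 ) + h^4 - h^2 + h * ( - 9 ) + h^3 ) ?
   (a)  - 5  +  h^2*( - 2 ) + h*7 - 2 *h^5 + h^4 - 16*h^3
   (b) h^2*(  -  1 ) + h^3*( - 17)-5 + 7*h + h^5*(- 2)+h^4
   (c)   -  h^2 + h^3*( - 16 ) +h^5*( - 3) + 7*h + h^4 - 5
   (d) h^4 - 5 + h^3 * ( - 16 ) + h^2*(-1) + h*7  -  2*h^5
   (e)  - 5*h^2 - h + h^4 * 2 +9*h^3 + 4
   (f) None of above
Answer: d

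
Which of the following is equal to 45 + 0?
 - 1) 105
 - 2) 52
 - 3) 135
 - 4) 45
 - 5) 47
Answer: 4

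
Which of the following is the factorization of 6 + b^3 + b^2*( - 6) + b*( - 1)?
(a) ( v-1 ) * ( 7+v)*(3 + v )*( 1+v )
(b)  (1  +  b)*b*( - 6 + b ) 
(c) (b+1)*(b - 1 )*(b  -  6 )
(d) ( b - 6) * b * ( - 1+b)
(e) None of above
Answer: c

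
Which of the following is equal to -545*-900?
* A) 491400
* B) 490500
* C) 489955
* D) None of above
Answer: B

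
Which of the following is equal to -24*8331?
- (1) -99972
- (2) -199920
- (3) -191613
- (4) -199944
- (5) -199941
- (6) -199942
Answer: 4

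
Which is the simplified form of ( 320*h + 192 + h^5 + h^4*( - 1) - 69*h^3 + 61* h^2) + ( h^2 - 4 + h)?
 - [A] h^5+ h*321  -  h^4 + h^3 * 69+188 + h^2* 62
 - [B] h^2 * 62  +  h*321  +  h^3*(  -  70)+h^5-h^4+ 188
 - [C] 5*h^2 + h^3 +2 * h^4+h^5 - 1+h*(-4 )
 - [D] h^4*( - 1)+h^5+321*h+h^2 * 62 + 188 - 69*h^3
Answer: D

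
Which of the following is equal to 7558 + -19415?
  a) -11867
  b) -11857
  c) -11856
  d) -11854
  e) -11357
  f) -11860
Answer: b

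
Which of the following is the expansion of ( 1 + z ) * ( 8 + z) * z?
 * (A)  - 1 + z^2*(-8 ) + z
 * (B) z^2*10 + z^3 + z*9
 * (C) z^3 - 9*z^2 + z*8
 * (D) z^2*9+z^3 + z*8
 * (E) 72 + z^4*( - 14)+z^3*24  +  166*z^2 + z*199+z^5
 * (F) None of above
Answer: D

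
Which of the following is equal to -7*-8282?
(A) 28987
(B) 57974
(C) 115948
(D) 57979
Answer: B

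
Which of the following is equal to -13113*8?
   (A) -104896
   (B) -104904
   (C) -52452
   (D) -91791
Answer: B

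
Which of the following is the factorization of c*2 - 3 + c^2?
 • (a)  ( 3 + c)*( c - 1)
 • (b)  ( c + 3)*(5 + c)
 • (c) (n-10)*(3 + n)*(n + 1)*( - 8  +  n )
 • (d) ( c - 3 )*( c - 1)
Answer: a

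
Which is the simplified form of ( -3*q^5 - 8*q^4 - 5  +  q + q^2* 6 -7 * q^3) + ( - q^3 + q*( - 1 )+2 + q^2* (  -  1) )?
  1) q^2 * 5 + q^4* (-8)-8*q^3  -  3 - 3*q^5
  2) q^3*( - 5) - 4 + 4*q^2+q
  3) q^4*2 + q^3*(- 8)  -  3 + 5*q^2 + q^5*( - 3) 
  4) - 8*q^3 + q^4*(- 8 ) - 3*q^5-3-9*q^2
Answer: 1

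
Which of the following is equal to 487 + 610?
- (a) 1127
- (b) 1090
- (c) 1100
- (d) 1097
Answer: d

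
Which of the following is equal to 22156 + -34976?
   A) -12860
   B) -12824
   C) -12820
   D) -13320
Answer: C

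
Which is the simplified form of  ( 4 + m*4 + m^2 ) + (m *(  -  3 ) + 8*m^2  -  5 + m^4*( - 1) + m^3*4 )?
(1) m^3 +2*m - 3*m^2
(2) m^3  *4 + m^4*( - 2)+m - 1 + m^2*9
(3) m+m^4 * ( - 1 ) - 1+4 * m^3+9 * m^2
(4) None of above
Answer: 3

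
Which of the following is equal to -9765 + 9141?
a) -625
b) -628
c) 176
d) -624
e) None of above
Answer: d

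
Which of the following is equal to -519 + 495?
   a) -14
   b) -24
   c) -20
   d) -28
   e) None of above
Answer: b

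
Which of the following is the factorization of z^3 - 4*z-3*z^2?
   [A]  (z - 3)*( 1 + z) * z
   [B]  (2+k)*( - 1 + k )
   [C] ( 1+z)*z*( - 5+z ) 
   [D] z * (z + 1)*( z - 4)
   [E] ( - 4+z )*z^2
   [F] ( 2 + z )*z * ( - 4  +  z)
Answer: D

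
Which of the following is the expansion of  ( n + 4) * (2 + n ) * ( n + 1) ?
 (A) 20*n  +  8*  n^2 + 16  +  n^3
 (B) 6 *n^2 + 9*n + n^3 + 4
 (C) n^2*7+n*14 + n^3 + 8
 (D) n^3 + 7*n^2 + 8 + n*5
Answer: C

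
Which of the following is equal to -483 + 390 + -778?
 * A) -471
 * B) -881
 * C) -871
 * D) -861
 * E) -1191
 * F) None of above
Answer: C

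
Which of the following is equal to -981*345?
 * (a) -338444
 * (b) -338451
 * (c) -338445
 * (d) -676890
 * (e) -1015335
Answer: c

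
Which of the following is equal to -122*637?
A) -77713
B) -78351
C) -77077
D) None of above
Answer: D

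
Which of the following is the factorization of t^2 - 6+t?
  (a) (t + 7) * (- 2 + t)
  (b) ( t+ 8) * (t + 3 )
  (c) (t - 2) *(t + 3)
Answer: c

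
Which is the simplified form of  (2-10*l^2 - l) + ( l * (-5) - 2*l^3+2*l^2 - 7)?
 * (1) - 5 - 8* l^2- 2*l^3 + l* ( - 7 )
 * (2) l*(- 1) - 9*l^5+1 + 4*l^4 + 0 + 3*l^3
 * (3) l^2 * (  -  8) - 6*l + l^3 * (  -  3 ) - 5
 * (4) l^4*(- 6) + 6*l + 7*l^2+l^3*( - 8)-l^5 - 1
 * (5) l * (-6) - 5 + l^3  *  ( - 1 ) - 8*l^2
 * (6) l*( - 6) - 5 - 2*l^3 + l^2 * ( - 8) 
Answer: 6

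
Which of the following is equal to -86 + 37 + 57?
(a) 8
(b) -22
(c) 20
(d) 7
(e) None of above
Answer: a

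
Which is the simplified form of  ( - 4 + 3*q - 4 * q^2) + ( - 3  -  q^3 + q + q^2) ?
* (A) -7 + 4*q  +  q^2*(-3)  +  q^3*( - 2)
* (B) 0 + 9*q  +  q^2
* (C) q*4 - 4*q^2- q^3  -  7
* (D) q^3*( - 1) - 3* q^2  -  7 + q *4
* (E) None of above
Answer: D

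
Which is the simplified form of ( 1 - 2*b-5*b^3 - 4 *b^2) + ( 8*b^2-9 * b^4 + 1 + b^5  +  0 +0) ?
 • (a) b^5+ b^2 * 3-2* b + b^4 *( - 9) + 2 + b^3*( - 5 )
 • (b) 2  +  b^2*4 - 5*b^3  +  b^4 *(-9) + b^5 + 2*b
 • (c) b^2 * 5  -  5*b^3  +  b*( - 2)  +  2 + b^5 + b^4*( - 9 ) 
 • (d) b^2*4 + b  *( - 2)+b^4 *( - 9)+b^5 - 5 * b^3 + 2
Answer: d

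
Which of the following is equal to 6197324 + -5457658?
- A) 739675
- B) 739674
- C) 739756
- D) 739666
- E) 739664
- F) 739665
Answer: D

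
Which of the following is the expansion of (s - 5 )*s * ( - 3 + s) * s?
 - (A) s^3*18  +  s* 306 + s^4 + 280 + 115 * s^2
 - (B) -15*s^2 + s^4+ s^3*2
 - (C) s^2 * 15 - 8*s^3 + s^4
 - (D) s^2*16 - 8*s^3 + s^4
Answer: C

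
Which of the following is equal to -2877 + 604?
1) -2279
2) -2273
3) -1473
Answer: 2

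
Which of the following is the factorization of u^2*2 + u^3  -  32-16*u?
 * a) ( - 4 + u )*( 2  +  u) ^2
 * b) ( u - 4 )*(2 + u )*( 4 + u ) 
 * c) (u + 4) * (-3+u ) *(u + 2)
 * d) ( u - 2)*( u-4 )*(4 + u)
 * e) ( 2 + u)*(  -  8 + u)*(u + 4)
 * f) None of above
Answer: b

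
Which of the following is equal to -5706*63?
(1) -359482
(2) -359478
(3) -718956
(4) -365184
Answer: 2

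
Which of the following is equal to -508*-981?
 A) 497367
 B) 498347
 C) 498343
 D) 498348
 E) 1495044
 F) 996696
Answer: D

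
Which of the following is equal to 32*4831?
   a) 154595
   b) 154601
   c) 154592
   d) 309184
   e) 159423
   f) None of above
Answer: c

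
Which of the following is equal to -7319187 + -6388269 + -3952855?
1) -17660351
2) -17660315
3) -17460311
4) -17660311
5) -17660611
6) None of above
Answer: 4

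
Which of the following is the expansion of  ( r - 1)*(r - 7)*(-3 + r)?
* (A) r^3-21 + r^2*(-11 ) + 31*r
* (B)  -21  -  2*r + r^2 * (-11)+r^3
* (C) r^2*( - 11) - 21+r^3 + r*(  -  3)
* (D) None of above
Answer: A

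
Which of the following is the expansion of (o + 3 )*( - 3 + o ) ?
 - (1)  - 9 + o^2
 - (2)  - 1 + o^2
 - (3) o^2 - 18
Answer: 1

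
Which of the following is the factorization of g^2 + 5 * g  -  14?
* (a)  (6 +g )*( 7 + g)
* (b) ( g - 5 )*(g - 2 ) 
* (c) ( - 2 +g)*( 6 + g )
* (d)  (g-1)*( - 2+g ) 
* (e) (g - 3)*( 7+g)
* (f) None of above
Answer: f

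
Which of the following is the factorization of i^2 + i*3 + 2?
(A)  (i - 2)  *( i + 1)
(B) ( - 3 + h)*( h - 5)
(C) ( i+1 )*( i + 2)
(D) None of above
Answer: C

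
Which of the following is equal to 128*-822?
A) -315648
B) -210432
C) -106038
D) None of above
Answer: D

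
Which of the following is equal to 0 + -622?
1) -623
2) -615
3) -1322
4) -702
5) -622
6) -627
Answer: 5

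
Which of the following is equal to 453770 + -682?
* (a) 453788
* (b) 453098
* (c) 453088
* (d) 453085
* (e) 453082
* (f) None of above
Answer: c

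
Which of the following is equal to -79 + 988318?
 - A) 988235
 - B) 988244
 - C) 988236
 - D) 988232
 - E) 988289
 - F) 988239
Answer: F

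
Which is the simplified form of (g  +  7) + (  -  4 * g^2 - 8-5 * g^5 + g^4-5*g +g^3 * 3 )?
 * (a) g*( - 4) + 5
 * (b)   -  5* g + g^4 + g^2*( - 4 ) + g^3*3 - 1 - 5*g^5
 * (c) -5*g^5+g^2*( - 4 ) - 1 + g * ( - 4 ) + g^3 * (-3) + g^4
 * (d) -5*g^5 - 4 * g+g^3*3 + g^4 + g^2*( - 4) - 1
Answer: d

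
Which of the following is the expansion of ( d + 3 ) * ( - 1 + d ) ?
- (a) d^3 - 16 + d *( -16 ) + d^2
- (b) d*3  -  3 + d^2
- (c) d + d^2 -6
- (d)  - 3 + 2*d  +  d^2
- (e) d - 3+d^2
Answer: d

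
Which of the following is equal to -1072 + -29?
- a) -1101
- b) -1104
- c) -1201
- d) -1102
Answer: a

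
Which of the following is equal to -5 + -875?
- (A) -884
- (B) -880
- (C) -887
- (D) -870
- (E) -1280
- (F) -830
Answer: B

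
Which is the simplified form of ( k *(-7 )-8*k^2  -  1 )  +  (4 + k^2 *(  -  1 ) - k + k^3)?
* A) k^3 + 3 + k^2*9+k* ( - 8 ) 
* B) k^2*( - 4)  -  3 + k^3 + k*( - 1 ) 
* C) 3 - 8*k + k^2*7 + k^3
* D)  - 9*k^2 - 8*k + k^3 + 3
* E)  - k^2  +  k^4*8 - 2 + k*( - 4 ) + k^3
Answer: D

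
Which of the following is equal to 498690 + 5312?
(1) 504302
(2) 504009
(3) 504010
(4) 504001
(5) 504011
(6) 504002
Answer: 6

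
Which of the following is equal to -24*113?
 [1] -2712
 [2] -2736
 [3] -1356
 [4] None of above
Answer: 1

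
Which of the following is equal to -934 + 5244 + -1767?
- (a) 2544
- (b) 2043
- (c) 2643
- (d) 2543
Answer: d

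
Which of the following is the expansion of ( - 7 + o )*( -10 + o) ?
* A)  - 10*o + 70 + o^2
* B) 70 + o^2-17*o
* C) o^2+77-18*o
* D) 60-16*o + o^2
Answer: B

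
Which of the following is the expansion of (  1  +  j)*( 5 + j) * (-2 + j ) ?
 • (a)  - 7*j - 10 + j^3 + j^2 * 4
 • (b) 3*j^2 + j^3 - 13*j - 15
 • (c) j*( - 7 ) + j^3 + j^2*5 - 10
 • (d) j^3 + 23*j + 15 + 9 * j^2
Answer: a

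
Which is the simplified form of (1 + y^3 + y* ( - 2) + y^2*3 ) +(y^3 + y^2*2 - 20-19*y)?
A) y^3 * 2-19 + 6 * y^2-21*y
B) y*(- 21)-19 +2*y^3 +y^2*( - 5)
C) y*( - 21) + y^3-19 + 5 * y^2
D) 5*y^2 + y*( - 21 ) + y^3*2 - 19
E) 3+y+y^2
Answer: D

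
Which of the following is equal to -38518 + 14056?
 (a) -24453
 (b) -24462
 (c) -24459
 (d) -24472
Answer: b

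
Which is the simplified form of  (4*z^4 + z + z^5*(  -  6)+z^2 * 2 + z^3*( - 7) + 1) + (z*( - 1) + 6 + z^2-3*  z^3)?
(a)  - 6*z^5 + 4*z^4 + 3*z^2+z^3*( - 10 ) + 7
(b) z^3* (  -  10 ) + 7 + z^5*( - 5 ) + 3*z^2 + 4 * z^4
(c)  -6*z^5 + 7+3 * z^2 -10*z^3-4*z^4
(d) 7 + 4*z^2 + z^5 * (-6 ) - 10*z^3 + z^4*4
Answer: a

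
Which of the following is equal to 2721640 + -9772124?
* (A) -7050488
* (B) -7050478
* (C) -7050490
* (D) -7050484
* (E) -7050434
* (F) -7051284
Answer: D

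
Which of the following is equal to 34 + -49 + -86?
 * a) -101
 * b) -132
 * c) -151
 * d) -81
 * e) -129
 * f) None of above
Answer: a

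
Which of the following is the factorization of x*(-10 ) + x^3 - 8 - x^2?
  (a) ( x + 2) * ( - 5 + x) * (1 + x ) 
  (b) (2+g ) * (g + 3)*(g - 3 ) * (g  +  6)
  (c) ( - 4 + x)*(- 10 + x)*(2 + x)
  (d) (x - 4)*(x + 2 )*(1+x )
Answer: d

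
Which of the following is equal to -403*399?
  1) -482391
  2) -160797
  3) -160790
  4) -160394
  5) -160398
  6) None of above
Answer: 2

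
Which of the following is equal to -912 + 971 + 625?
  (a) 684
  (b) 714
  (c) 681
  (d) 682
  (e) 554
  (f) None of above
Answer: a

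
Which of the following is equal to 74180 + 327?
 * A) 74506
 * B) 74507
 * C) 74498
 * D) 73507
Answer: B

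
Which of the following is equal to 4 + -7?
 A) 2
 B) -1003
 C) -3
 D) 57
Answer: C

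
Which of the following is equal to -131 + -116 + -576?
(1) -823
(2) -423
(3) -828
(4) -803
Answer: 1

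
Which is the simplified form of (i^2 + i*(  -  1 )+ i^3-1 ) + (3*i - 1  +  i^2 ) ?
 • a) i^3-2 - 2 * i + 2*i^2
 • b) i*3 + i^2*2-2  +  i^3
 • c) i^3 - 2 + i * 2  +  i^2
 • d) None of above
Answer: d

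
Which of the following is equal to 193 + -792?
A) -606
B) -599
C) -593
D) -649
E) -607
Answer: B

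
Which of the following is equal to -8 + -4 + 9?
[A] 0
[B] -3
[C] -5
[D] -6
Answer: B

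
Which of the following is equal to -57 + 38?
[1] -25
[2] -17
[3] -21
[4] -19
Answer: 4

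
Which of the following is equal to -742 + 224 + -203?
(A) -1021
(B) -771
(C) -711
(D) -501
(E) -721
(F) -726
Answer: E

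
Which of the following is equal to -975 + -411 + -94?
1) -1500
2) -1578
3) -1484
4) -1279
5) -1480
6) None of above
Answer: 5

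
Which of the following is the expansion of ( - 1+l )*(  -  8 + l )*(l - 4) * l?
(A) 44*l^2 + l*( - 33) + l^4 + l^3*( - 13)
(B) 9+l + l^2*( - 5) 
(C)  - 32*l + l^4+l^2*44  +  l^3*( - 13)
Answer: C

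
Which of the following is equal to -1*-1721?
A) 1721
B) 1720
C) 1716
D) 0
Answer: A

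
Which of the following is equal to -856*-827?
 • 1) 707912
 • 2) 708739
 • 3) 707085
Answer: 1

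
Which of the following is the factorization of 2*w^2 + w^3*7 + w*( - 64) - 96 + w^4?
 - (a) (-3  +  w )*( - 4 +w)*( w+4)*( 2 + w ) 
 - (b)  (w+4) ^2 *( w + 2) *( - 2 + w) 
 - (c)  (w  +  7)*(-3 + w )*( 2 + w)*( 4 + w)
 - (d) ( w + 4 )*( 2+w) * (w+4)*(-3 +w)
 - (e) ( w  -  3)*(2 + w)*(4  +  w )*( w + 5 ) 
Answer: d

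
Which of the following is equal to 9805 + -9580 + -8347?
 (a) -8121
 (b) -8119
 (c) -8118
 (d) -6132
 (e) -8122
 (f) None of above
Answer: e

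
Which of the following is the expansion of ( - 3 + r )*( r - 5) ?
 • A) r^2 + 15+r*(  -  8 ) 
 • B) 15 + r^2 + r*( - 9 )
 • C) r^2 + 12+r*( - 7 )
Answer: A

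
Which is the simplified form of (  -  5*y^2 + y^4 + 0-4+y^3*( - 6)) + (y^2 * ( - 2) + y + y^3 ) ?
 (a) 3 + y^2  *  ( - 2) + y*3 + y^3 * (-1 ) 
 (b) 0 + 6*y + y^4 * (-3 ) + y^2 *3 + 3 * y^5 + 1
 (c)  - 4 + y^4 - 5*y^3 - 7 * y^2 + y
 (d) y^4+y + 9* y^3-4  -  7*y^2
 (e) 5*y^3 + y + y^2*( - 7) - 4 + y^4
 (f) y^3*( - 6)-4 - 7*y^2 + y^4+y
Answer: c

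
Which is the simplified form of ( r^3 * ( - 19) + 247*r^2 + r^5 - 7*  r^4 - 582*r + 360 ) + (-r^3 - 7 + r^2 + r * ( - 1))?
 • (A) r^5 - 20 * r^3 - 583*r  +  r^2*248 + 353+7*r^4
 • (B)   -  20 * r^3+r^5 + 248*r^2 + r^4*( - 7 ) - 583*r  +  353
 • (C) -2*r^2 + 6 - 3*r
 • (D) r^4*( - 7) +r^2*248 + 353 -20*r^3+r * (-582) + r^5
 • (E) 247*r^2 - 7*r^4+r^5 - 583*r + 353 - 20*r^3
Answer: B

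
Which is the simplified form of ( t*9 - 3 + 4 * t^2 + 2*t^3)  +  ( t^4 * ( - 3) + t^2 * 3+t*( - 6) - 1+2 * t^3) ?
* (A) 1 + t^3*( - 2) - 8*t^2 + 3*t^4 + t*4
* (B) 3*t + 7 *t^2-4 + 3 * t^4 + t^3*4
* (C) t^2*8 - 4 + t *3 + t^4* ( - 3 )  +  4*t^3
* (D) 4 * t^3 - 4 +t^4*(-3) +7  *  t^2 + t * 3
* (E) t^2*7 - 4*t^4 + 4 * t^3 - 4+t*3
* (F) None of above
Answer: D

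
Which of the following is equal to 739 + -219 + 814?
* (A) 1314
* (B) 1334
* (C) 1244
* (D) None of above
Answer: B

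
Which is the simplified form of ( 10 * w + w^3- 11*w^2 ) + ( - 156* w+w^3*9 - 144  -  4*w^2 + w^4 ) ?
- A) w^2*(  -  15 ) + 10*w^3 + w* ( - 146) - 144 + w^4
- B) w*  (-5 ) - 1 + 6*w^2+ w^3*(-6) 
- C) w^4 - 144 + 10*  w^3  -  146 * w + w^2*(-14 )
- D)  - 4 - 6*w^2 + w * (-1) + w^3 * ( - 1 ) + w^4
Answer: A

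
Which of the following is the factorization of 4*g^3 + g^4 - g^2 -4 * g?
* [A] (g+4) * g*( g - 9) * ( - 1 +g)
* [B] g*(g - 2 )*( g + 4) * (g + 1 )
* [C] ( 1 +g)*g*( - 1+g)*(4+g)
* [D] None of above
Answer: C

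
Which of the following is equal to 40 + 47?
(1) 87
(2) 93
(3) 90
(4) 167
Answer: 1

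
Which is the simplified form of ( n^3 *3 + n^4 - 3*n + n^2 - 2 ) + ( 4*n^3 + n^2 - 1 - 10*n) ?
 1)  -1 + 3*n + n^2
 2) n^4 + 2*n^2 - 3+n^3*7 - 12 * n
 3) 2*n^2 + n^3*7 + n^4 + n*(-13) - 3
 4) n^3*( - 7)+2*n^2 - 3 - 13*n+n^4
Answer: 3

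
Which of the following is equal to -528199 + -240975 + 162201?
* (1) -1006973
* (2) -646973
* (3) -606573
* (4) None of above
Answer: 4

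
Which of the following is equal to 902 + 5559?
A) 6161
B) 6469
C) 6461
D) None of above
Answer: C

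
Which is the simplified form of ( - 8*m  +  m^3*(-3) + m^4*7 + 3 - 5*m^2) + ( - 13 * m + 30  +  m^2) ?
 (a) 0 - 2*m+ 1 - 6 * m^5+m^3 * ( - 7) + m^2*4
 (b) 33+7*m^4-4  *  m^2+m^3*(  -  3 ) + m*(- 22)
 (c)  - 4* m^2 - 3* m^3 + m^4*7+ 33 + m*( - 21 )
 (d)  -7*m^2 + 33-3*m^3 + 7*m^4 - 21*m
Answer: c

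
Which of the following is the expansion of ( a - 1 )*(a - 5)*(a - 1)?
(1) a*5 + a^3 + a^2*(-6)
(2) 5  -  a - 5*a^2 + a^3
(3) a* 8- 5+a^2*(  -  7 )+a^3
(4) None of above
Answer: 4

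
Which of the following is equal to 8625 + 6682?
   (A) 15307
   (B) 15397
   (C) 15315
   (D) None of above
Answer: A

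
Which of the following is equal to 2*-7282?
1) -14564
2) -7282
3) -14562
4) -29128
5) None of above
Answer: 1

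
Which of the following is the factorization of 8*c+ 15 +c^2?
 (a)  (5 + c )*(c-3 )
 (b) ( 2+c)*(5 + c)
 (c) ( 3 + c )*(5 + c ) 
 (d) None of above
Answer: c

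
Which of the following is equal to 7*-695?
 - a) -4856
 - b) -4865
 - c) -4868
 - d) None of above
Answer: b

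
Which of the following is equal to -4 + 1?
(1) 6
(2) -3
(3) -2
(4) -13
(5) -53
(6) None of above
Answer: 2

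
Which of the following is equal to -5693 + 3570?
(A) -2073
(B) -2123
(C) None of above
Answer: B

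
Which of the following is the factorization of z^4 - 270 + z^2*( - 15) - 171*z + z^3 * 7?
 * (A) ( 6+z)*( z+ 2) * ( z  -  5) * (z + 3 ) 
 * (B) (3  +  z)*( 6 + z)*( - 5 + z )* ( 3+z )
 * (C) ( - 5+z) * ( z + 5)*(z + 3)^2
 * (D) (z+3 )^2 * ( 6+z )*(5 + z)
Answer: B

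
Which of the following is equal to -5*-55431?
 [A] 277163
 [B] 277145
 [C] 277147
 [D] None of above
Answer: D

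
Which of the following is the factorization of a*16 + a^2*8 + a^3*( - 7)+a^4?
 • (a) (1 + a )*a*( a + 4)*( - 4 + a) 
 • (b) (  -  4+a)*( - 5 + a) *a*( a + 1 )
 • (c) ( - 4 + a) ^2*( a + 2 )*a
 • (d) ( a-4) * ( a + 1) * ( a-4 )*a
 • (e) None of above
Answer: d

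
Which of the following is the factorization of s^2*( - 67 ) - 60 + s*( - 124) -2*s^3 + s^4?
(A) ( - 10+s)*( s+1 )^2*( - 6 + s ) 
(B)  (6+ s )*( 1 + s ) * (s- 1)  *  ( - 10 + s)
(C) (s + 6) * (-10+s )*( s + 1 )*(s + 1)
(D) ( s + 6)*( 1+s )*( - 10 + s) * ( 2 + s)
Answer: C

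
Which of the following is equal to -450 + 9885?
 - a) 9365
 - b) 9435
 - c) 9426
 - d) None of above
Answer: b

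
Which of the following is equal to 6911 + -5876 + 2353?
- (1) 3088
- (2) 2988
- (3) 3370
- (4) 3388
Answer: 4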